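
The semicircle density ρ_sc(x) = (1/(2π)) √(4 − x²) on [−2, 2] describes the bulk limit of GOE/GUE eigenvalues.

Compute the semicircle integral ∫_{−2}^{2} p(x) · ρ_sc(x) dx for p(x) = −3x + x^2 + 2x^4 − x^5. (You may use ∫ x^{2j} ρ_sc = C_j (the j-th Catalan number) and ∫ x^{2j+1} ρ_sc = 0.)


Write p(x) = Σ a_i x^i, split into monomials and integrate each against ρ_sc separately.
Using ∫ x^{2j} ρ_sc = C_j = (1/(j+1)) C(2j, j) (Catalan numbers) and ∫ x^{2j+1} ρ_sc = 0 (odd monomials vanish by symmetry):
  i = 1 (odd): ∫ x^1 ρ_sc = 0 (vanishes)
  i = 2 (even): a_2 · C_{1} = 1 · 1 = 1
  i = 4 (even): a_4 · C_{2} = 2 · 2 = 4
  i = 5 (odd): ∫ x^5 ρ_sc = 0 (vanishes)

Summing the contributions: ∫_{−2}^{2} p(x) ρ_sc(x) dx = 1 + 4 = 5.


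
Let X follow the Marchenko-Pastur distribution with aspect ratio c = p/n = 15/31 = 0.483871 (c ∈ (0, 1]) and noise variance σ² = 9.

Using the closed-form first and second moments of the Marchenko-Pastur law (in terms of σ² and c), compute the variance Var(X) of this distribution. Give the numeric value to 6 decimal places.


Recall the MP moments m_1 = E[X] = σ² and m_2 = E[X²] = σ⁴ (1 + c).
m_1 = E[X] = σ² = 9, so m_1² = 81.
m_2 = E[X²] = σ⁴ (1 + c) = 81 · (1 + 0.483871) = 81 · 1.483871 = 120.193548.
(Note m_2 − m_1² simplifies to c · σ⁴ = 0.483871 · 81.)

Var(X) = m_2 − m_1² = 120.193548 − 81 = 39.193548.


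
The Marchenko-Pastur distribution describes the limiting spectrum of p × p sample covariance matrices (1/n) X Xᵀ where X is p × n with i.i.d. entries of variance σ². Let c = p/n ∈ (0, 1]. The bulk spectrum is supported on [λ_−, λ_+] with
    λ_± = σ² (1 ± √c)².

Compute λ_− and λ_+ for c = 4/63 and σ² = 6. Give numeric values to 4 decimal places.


c = 4/63 = 0.063492; √c = 0.251976.
λ_− = σ² (1 − √c)² = 6 · (1 − 0.251976)² = 6 · (0.748024)² = 3.357237.
λ_+ = σ² (1 + √c)² = 6 · (1 + 0.251976)² = 6 · (1.251976)² = 9.404668.

Rounded to 4 decimal places: λ_− ≈ 3.3572, λ_+ ≈ 9.4047.


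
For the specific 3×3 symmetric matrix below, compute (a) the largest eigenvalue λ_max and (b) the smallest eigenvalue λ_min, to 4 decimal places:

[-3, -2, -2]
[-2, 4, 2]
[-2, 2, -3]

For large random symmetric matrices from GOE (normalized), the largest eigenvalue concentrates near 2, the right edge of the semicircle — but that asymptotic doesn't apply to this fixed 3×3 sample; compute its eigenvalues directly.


Since M is real symmetric, all three eigenvalues are real; they are the roots of det(λI − M) = λ³ − (tr M) λ² + s λ − det M, where s is the sum of the principal 2×2 minors.
tr M = -3 + 4 + (-3) = -2.
s = ((-3)·4 − (-2)²) + ((-3)·(-3) − (-2)²) + (4·(-3) − 2²) = -16 + 5 + (-16) = -27.
det M (expand along row 1) = (-3)·(-16) − (-2)·10 + (-2)·4 = 60.
Characteristic polynomial: λ³ + 2λ² − 27λ − 60 = 0.
Substitute λ = y + (tr M)/3 = y − 0.666667 to remove the quadratic term: y³ + p·y + q = 0 with p = s − (tr M)²/3 = -28.333333 and q = −2(tr M)³/27 + (tr M)·s/3 − det M = -41.407407.
Three real roots ⇒ use the trigonometric (Viète) form: r = 2√(−p/3) = 6.146363, φ = arccos(3q/(p·r)) = arccos(0.713318) = 0.776575 rad.
y_k = r·cos(φ/3 − 2πk/3) for k = 0, 1, 2 gives y = 5.941584, -1.608251, -4.333333.
λ_k = y_k − 0.666667 gives λ = 5.2749, -2.2749, -5.0000 (check: the sum is -2.0000 = tr M).

Hence λ_max = 5.2749 and λ_min = -5.0000.


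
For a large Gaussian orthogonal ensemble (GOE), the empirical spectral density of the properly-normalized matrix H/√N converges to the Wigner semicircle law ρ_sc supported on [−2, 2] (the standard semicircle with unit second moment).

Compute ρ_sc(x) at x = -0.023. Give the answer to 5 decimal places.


ρ_sc(x) = (1/(2π)) √(4 − x²). With x = -0.023:
  4 − x² = 4 − (-0.023)² = 4 − 0.000529 = 3.999471.
  √(4 − x²) = 1.999868.
  1/(2π) = 0.159155.
  ρ_sc(-0.023) = 0.159155 · 1.999868 = 0.318289.

Rounded to 5 decimal places: ρ_sc(-0.023) ≈ 0.31829.


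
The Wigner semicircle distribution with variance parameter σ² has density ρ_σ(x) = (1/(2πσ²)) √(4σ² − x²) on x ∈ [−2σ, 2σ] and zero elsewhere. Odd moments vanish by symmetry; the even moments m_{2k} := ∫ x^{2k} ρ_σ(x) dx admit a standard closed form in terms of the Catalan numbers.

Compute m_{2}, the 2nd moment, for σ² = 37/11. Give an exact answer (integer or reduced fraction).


By the scaled semicircle moment identity, m_{2k} = σ^{2k} · C_k with k = 1.
C_1 = (1/(k+1)) · C(2k, k) = (1/2) · C(2, 1) = (1/2) · 2 = 1.
σ^{2k} = (σ²)^k = (37/11)^1 = 37/11.

Therefore m_{2} = σ^{2} · C_1 = (37/11) · 1 = 37/11.


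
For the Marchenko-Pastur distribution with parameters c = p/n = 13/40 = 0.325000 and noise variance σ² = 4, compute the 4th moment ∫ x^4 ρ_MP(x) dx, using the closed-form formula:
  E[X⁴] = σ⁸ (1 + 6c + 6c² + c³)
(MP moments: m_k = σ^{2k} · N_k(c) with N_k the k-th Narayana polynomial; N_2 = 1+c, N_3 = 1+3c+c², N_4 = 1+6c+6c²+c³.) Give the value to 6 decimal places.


E[X⁴] = σ⁸ (1 + 6c + 6c² + c³) (fourth MP moment). With σ² = 4 (so σ⁸ = 256) and c = 13/40 = 0.325000: E[X⁴] = 256 · (1 + 6·0.325000 + 6·(0.325000)² + (0.325000)³) = 256 · 3.618078.

So E[X^4] = 926.228000.


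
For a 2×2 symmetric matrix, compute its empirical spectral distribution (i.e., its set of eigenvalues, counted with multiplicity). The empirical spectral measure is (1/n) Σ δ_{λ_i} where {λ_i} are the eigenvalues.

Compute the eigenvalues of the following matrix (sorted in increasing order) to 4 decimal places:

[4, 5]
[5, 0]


Since M is real symmetric, both eigenvalues are real; they are the roots of det(λI − M) = λ² − (tr M) λ + det M.
tr M = 4 + 0 = 4.
det M = 4·0 − 5² = 0 − 25 = -25.
Characteristic polynomial: λ² − 4λ − 25 = 0.
Discriminant Δ = (tr M)² − 4·det M = 16 − (-100) = 116; √Δ = 10.770330.
λ = (tr M ± √Δ)/2 = (4 ± 10.770330)/2, giving (tr M − √Δ)/2 = -3.3852 and (tr M + √Δ)/2 = 7.3852.

Eigenvalues sorted in increasing order: [-3.3852, 7.3852].


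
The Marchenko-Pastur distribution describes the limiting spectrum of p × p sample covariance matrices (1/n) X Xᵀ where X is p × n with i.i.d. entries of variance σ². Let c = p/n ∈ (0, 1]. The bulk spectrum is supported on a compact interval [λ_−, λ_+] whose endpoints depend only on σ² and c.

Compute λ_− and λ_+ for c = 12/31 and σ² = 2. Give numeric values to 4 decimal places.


c = 12/31 = 0.387097; √c = 0.622171.
λ_− = σ² (1 − √c)² = 2 · (1 − 0.622171)² = 2 · (0.377829)² = 0.285509.
λ_+ = σ² (1 + √c)² = 2 · (1 + 0.622171)² = 2 · (1.622171)² = 5.262878.

Rounded to 4 decimal places: λ_− ≈ 0.2855, λ_+ ≈ 5.2629.


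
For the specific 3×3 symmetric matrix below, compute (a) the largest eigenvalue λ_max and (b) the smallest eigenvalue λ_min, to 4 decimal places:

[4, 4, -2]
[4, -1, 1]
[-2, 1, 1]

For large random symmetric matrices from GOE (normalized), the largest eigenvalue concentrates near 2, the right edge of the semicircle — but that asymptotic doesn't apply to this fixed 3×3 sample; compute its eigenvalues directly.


Since M is real symmetric, all three eigenvalues are real; they are the roots of det(λI − M) = λ³ − (tr M) λ² + s λ − det M, where s is the sum of the principal 2×2 minors.
tr M = 4 + (-1) + 1 = 4.
s = (4·(-1) − 4²) + (4·1 − (-2)²) + ((-1)·1 − 1²) = -20 + 0 + (-2) = -22.
det M (expand along row 1) = 4·(-2) − 4·6 + (-2)·2 = -36.
Characteristic polynomial: λ³ − 4λ² − 22λ + 36 = 0.
Substitute λ = y + (tr M)/3 = y + 1.333333 to remove the quadratic term: y³ + p·y + q = 0 with p = s − (tr M)²/3 = -27.333333 and q = −2(tr M)³/27 + (tr M)·s/3 − det M = 1.925926.
Three real roots ⇒ use the trigonometric (Viète) form: r = 2√(−p/3) = 6.036923, φ = arccos(3q/(p·r)) = arccos(-0.035015) = 1.605818 rad.
y_k = r·cos(φ/3 − 2πk/3) for k = 0, 1, 2 gives y = 5.192536, 0.070474, -5.263010.
λ_k = y_k + 1.333333 gives λ = 6.5259, 1.4038, -3.9297 (check: the sum is 4.0000 = tr M).

Hence λ_max = 6.5259 and λ_min = -3.9297.


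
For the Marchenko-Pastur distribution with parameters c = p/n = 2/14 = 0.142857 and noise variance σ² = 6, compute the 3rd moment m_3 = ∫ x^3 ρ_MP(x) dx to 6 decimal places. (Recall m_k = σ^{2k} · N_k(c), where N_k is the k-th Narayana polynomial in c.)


E[X³] = σ⁶ (1 + 3c + c²) (third MP moment). With σ² = 6 (so σ⁶ = 216) and c = 2/14 = 0.142857: E[X³] = 216 · (1 + 3·0.142857 + (0.142857)²) = 216 · 1.448980.

So E[X^3] = 312.979592.


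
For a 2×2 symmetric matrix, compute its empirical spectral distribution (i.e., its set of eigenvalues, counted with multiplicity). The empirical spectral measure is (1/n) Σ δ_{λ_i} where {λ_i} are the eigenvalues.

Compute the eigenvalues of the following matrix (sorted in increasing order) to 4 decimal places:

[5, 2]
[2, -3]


Since M is real symmetric, both eigenvalues are real; they are the roots of det(λI − M) = λ² − (tr M) λ + det M.
tr M = 5 + (-3) = 2.
det M = 5·(-3) − 2² = -15 − 4 = -19.
Characteristic polynomial: λ² − 2λ − 19 = 0.
Discriminant Δ = (tr M)² − 4·det M = 4 − (-76) = 80; √Δ = 8.944272.
λ = (tr M ± √Δ)/2 = (2 ± 8.944272)/2, giving (tr M − √Δ)/2 = -3.4721 and (tr M + √Δ)/2 = 5.4721.

Eigenvalues sorted in increasing order: [-3.4721, 5.4721].


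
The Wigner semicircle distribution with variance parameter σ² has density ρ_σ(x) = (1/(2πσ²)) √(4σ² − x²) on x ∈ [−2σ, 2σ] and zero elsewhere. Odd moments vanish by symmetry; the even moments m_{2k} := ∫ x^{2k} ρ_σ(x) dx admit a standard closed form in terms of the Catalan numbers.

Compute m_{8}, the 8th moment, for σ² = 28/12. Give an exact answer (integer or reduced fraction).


By the scaled semicircle moment identity, m_{2k} = σ^{2k} · C_k with k = 4.
C_4 = (1/(k+1)) · C(2k, k) = (1/5) · C(8, 4) = (1/5) · 70 = 14.
σ^{2k} = (σ²)^k = (28/12)^4 = 2401/81.

Therefore m_{8} = σ^{8} · C_4 = (2401/81) · 14 = 33614/81.


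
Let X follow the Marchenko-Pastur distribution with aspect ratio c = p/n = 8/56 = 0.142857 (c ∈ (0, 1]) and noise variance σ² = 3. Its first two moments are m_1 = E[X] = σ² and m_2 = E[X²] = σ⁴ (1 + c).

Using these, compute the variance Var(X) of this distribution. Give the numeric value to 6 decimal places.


m_1 = E[X] = σ² = 3, so m_1² = 9.
m_2 = E[X²] = σ⁴ (1 + c) = 9 · (1 + 0.142857) = 9 · 1.142857 = 10.285714.
(Note m_2 − m_1² simplifies to c · σ⁴ = 0.142857 · 9.)

Var(X) = m_2 − m_1² = 10.285714 − 9 = 1.285714.


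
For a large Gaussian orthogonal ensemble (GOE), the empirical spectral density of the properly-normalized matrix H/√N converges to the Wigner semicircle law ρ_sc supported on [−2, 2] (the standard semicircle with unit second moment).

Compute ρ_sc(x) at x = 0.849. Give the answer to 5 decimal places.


ρ_sc(x) = (1/(2π)) √(4 − x²). With x = 0.849:
  4 − x² = 4 − (0.849)² = 4 − 0.720801 = 3.279199.
  √(4 − x²) = 1.810856.
  1/(2π) = 0.159155.
  ρ_sc(0.849) = 0.159155 · 1.810856 = 0.288207.

Rounded to 5 decimal places: ρ_sc(0.849) ≈ 0.28821.


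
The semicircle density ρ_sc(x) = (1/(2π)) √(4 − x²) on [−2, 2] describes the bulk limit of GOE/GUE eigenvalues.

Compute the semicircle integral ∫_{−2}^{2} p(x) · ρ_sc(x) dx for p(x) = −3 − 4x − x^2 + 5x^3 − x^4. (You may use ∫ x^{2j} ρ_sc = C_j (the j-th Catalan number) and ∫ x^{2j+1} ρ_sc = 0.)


Write p(x) = Σ a_i x^i, split into monomials and integrate each against ρ_sc separately.
Using ∫ x^{2j} ρ_sc = C_j = (1/(j+1)) C(2j, j) (Catalan numbers) and ∫ x^{2j+1} ρ_sc = 0 (odd monomials vanish by symmetry):
  i = 0 (even): a_0 · C_{0} = -3 · 1 = -3
  i = 1 (odd): ∫ x^1 ρ_sc = 0 (vanishes)
  i = 2 (even): a_2 · C_{1} = -1 · 1 = -1
  i = 3 (odd): ∫ x^3 ρ_sc = 0 (vanishes)
  i = 4 (even): a_4 · C_{2} = -1 · 2 = -2

Summing the contributions: ∫_{−2}^{2} p(x) ρ_sc(x) dx = (-3) + (-1) + (-2) = -6.


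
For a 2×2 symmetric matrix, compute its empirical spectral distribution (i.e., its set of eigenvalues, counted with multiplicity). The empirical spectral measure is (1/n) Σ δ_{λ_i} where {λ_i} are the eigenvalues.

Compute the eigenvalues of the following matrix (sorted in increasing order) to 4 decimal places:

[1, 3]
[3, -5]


Since M is real symmetric, both eigenvalues are real; they are the roots of det(λI − M) = λ² − (tr M) λ + det M.
tr M = 1 + (-5) = -4.
det M = 1·(-5) − 3² = -5 − 9 = -14.
Characteristic polynomial: λ² + 4λ − 14 = 0.
Discriminant Δ = (tr M)² − 4·det M = 16 − (-56) = 72; √Δ = 8.485281.
λ = (tr M ± √Δ)/2 = (-4 ± 8.485281)/2, giving (tr M − √Δ)/2 = -6.2426 and (tr M + √Δ)/2 = 2.2426.

Eigenvalues sorted in increasing order: [-6.2426, 2.2426].


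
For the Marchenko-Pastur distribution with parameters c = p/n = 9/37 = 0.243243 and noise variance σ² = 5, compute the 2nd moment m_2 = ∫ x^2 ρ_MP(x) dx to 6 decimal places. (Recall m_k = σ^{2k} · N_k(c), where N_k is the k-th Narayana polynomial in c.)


E[X²] = σ⁴ (1 + c) (second MP moment). With σ² = 5 (so σ⁴ = 25) and c = 9/37 = 0.243243: E[X²] = 25 · (1 + 0.243243) = 25 · 1.243243.

So E[X^2] = 31.081081.


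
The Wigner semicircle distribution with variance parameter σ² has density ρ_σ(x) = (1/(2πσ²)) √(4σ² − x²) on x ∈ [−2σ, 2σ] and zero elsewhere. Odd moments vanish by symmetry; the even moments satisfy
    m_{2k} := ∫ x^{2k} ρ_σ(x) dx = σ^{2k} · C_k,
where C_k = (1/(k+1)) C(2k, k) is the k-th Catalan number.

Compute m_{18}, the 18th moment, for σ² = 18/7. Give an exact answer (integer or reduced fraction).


By the scaled semicircle moment identity, m_{2k} = σ^{2k} · C_k with k = 9.
C_9 = (1/(k+1)) · C(2k, k) = (1/10) · C(18, 9) = (1/10) · 48620 = 4862.
σ^{2k} = (σ²)^k = (18/7)^9 = 198359290368/40353607.

Therefore m_{18} = σ^{18} · C_9 = (198359290368/40353607) · 4862 = 964422869769216/40353607.


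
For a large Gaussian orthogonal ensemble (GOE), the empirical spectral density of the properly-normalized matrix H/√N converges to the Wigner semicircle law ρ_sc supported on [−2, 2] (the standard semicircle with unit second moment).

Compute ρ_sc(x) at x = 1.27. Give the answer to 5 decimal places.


ρ_sc(x) = (1/(2π)) √(4 − x²). With x = 1.27:
  4 − x² = 4 − (1.27)² = 4 − 1.612900 = 2.387100.
  √(4 − x²) = 1.545024.
  1/(2π) = 0.159155.
  ρ_sc(1.27) = 0.159155 · 1.545024 = 0.245898.

Rounded to 5 decimal places: ρ_sc(1.27) ≈ 0.24590.


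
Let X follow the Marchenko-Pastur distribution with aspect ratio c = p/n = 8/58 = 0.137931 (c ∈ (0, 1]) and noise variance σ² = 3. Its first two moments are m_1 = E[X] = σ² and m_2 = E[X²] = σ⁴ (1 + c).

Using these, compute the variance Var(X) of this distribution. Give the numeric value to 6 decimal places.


m_1 = E[X] = σ² = 3, so m_1² = 9.
m_2 = E[X²] = σ⁴ (1 + c) = 9 · (1 + 0.137931) = 9 · 1.137931 = 10.241379.
(Note m_2 − m_1² simplifies to c · σ⁴ = 0.137931 · 9.)

Var(X) = m_2 − m_1² = 10.241379 − 9 = 1.241379.


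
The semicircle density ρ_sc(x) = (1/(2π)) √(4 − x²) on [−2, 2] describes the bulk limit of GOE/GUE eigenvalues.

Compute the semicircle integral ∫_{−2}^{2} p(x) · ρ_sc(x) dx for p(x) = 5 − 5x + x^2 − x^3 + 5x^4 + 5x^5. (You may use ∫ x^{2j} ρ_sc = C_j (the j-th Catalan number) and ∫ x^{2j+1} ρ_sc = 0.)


Write p(x) = Σ a_i x^i, split into monomials and integrate each against ρ_sc separately.
Using ∫ x^{2j} ρ_sc = C_j = (1/(j+1)) C(2j, j) (Catalan numbers) and ∫ x^{2j+1} ρ_sc = 0 (odd monomials vanish by symmetry):
  i = 0 (even): a_0 · C_{0} = 5 · 1 = 5
  i = 1 (odd): ∫ x^1 ρ_sc = 0 (vanishes)
  i = 2 (even): a_2 · C_{1} = 1 · 1 = 1
  i = 3 (odd): ∫ x^3 ρ_sc = 0 (vanishes)
  i = 4 (even): a_4 · C_{2} = 5 · 2 = 10
  i = 5 (odd): ∫ x^5 ρ_sc = 0 (vanishes)

Summing the contributions: ∫_{−2}^{2} p(x) ρ_sc(x) dx = 5 + 1 + 10 = 16.


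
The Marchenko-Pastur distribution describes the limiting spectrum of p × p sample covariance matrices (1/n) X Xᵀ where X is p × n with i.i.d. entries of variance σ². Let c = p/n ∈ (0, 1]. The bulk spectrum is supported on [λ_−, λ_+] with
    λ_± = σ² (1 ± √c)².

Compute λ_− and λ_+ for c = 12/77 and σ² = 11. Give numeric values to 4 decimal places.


c = 12/77 = 0.155844; √c = 0.394771.
λ_− = σ² (1 − √c)² = 11 · (1 − 0.394771)² = 11 · (0.605229)² = 4.029323.
λ_+ = σ² (1 + √c)² = 11 · (1 + 0.394771)² = 11 · (1.394771)² = 21.399248.

Rounded to 4 decimal places: λ_− ≈ 4.0293, λ_+ ≈ 21.3992.


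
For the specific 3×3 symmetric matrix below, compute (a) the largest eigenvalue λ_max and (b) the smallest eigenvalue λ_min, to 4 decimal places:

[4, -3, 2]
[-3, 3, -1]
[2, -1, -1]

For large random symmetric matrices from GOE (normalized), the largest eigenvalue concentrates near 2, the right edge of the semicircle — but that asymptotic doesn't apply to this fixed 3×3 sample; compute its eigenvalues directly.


Since M is real symmetric, all three eigenvalues are real; they are the roots of det(λI − M) = λ³ − (tr M) λ² + s λ − det M, where s is the sum of the principal 2×2 minors.
tr M = 4 + 3 + (-1) = 6.
s = (4·3 − (-3)²) + (4·(-1) − 2²) + (3·(-1) − (-1)²) = 3 + (-8) + (-4) = -9.
det M (expand along row 1) = 4·(-4) − (-3)·5 + 2·(-3) = -7.
Characteristic polynomial: λ³ − 6λ² − 9λ + 7 = 0.
Substitute λ = y + (tr M)/3 = y + 2.000000 to remove the quadratic term: y³ + p·y + q = 0 with p = s − (tr M)²/3 = -21.000000 and q = −2(tr M)³/27 + (tr M)·s/3 − det M = -27.000000.
Three real roots ⇒ use the trigonometric (Viète) form: r = 2√(−p/3) = 5.291503, φ = arccos(3q/(p·r)) = arccos(0.728931) = 0.754036 rad.
y_k = r·cos(φ/3 − 2πk/3) for k = 0, 1, 2 gives y = 5.125237, -1.422898, -3.702339.
λ_k = y_k + 2.000000 gives λ = 7.1252, 0.5771, -1.7023 (check: the sum is 6.0000 = tr M).

Hence λ_max = 7.1252 and λ_min = -1.7023.


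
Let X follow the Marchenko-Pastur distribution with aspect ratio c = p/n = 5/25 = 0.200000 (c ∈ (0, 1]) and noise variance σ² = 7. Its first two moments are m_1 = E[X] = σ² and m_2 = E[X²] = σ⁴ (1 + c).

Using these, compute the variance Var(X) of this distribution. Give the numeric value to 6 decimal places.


m_1 = E[X] = σ² = 7, so m_1² = 49.
m_2 = E[X²] = σ⁴ (1 + c) = 49 · (1 + 0.200000) = 49 · 1.200000 = 58.800000.
(Note m_2 − m_1² simplifies to c · σ⁴ = 0.200000 · 49.)

Var(X) = m_2 − m_1² = 58.800000 − 49 = 9.800000.


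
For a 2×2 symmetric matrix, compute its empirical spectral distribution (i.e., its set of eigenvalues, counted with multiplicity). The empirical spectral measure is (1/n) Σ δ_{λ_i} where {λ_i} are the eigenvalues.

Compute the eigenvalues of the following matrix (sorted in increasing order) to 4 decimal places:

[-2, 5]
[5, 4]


Since M is real symmetric, both eigenvalues are real; they are the roots of det(λI − M) = λ² − (tr M) λ + det M.
tr M = -2 + 4 = 2.
det M = (-2)·4 − 5² = -8 − 25 = -33.
Characteristic polynomial: λ² − 2λ − 33 = 0.
Discriminant Δ = (tr M)² − 4·det M = 4 − (-132) = 136; √Δ = 11.661904.
λ = (tr M ± √Δ)/2 = (2 ± 11.661904)/2, giving (tr M − √Δ)/2 = -4.8310 and (tr M + √Δ)/2 = 6.8310.

Eigenvalues sorted in increasing order: [-4.8310, 6.8310].


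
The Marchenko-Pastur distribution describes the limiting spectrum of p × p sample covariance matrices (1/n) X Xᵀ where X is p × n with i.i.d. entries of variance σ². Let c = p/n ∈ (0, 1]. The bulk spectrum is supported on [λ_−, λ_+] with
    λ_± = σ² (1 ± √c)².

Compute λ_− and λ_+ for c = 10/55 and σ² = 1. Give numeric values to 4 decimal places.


c = 10/55 = 0.181818; √c = 0.426401.
λ_− = σ² (1 − √c)² = 1 · (1 − 0.426401)² = 1 · (0.573599)² = 0.329015.
λ_+ = σ² (1 + √c)² = 1 · (1 + 0.426401)² = 1 · (1.426401)² = 2.034621.

Rounded to 4 decimal places: λ_− ≈ 0.3290, λ_+ ≈ 2.0346.


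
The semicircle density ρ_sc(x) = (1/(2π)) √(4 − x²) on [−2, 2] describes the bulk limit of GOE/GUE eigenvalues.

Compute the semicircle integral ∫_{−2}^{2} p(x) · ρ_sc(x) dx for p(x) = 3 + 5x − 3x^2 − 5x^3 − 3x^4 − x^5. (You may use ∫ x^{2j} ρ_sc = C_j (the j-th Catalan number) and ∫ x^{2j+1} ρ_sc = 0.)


Write p(x) = Σ a_i x^i, split into monomials and integrate each against ρ_sc separately.
Using ∫ x^{2j} ρ_sc = C_j = (1/(j+1)) C(2j, j) (Catalan numbers) and ∫ x^{2j+1} ρ_sc = 0 (odd monomials vanish by symmetry):
  i = 0 (even): a_0 · C_{0} = 3 · 1 = 3
  i = 1 (odd): ∫ x^1 ρ_sc = 0 (vanishes)
  i = 2 (even): a_2 · C_{1} = -3 · 1 = -3
  i = 3 (odd): ∫ x^3 ρ_sc = 0 (vanishes)
  i = 4 (even): a_4 · C_{2} = -3 · 2 = -6
  i = 5 (odd): ∫ x^5 ρ_sc = 0 (vanishes)

Summing the contributions: ∫_{−2}^{2} p(x) ρ_sc(x) dx = 3 + (-3) + (-6) = -6.


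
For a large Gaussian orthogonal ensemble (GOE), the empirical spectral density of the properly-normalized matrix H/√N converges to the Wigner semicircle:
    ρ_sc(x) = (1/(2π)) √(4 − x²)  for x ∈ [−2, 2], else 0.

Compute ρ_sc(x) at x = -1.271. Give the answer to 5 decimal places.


ρ_sc(x) = (1/(2π)) √(4 − x²). With x = -1.271:
  4 − x² = 4 − (-1.271)² = 4 − 1.615441 = 2.384559.
  √(4 − x²) = 1.544202.
  1/(2π) = 0.159155.
  ρ_sc(-1.271) = 0.159155 · 1.544202 = 0.245767.

Rounded to 5 decimal places: ρ_sc(-1.271) ≈ 0.24577.


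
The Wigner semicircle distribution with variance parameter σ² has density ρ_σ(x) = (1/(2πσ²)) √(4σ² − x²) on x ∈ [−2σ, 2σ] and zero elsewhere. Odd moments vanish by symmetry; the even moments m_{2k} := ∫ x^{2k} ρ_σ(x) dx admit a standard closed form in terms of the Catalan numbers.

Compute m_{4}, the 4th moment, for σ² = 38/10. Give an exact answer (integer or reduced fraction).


By the scaled semicircle moment identity, m_{2k} = σ^{2k} · C_k with k = 2.
C_2 = (1/(k+1)) · C(2k, k) = (1/3) · C(4, 2) = (1/3) · 6 = 2.
σ^{2k} = (σ²)^k = (38/10)^2 = 361/25.

Therefore m_{4} = σ^{4} · C_2 = (361/25) · 2 = 722/25.


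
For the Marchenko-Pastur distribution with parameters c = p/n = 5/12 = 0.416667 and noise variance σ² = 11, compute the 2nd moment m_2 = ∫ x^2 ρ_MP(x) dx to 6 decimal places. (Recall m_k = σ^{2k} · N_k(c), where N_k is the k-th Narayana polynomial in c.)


E[X²] = σ⁴ (1 + c) (second MP moment). With σ² = 11 (so σ⁴ = 121) and c = 5/12 = 0.416667: E[X²] = 121 · (1 + 0.416667) = 121 · 1.416667.

So E[X^2] = 171.416667.


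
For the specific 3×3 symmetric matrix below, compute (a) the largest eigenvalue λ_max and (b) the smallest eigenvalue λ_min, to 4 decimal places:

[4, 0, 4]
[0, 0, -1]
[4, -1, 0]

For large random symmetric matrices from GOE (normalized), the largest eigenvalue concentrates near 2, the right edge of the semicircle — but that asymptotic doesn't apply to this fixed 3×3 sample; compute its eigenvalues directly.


Since M is real symmetric, all three eigenvalues are real; they are the roots of det(λI − M) = λ³ − (tr M) λ² + s λ − det M, where s is the sum of the principal 2×2 minors.
tr M = 4 + 0 + 0 = 4.
s = (4·0 − 0²) + (4·0 − 4²) + (0·0 − (-1)²) = 0 + (-16) + (-1) = -17.
det M (expand along row 1) = 4·(-1) − 0·4 + 4·0 = -4.
Characteristic polynomial: λ³ − 4λ² − 17λ + 4 = 0.
Substitute λ = y + (tr M)/3 = y + 1.333333 to remove the quadratic term: y³ + p·y + q = 0 with p = s − (tr M)²/3 = -22.333333 and q = −2(tr M)³/27 + (tr M)·s/3 − det M = -23.407407.
Three real roots ⇒ use the trigonometric (Viète) form: r = 2√(−p/3) = 5.456902, φ = arccos(3q/(p·r)) = arccos(0.576202) = 0.956722 rad.
y_k = r·cos(φ/3 − 2πk/3) for k = 0, 1, 2 gives y = 5.181757, -1.109197, -4.072560.
λ_k = y_k + 1.333333 gives λ = 6.5151, 0.2241, -2.7392 (check: the sum is 4.0000 = tr M).

Hence λ_max = 6.5151 and λ_min = -2.7392.


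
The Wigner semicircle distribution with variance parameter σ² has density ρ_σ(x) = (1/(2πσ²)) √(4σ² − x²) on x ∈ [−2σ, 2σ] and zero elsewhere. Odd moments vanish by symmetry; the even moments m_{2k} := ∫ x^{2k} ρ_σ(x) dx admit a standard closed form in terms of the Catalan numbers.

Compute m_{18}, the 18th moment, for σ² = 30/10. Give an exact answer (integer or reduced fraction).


By the scaled semicircle moment identity, m_{2k} = σ^{2k} · C_k with k = 9.
C_9 = (1/(k+1)) · C(2k, k) = (1/10) · C(18, 9) = (1/10) · 48620 = 4862.
σ^{2k} = (σ²)^k = (30/10)^9 = 19683.

Therefore m_{18} = σ^{18} · C_9 = 19683 · 4862 = 95698746.


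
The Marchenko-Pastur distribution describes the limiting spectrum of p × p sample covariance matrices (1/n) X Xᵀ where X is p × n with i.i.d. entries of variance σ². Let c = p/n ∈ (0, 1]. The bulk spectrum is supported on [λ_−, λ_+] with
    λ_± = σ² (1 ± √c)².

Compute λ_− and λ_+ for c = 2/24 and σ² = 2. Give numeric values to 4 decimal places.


c = 2/24 = 0.083333; √c = 0.288675.
λ_− = σ² (1 − √c)² = 2 · (1 − 0.288675)² = 2 · (0.711325)² = 1.011966.
λ_+ = σ² (1 + √c)² = 2 · (1 + 0.288675)² = 2 · (1.288675)² = 3.321367.

Rounded to 4 decimal places: λ_− ≈ 1.0120, λ_+ ≈ 3.3214.


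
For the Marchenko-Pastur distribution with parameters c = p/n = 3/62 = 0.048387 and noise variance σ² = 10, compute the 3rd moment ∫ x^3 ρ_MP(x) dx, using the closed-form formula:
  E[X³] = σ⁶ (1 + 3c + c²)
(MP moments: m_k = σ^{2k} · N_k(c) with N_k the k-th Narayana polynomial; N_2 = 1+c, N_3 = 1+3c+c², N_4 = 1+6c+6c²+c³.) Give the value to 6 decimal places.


E[X³] = σ⁶ (1 + 3c + c²) (third MP moment). With σ² = 10 (so σ⁶ = 1000) and c = 3/62 = 0.048387: E[X³] = 1000 · (1 + 3·0.048387 + (0.048387)²) = 1000 · 1.147503.

So E[X^3] = 1147.502601.


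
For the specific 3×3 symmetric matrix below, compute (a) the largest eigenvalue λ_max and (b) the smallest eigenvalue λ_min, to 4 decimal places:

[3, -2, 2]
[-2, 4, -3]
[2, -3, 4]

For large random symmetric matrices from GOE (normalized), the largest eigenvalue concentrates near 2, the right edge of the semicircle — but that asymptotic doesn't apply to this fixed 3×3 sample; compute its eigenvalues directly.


Since M is real symmetric, all three eigenvalues are real; they are the roots of det(λI − M) = λ³ − (tr M) λ² + s λ − det M, where s is the sum of the principal 2×2 minors.
tr M = 3 + 4 + 4 = 11.
s = (3·4 − (-2)²) + (3·4 − 2²) + (4·4 − (-3)²) = 8 + 8 + 7 = 23.
det M (expand along row 1) = 3·7 − (-2)·(-2) + 2·(-2) = 13.
Characteristic polynomial: λ³ − 11λ² + 23λ − 13 = 0.
Substitute λ = y + (tr M)/3 = y + 3.666667 to remove the quadratic term: y³ + p·y + q = 0 with p = s − (tr M)²/3 = -17.333333 and q = −2(tr M)³/27 + (tr M)·s/3 − det M = -27.259259.
Three real roots ⇒ use the trigonometric (Viète) form: r = 2√(−p/3) = 4.807402, φ = arccos(3q/(p·r)) = arccos(0.981393) = 0.193211 rad.
y_k = r·cos(φ/3 − 2πk/3) for k = 0, 1, 2 gives y = 4.797435, -2.130768, -2.666667.
λ_k = y_k + 3.666667 gives λ = 8.4641, 1.5359, 1.0000 (check: the sum is 11.0000 = tr M).

Hence λ_max = 8.4641 and λ_min = 1.0000.


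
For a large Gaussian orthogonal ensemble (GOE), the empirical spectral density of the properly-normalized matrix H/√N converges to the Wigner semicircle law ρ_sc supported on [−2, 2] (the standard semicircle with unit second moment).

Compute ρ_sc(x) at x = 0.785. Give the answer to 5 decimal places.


ρ_sc(x) = (1/(2π)) √(4 − x²). With x = 0.785:
  4 − x² = 4 − (0.785)² = 4 − 0.616225 = 3.383775.
  √(4 − x²) = 1.839504.
  1/(2π) = 0.159155.
  ρ_sc(0.785) = 0.159155 · 1.839504 = 0.292766.

Rounded to 5 decimal places: ρ_sc(0.785) ≈ 0.29277.


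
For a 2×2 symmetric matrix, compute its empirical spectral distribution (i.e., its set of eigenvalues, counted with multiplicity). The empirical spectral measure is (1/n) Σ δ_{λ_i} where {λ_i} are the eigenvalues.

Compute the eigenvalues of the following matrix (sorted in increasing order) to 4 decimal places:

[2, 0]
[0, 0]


Since M is real symmetric, both eigenvalues are real; they are the roots of det(λI − M) = λ² − (tr M) λ + det M.
tr M = 2 + 0 = 2.
det M = 2·0 − 0² = 0 − 0 = 0.
Characteristic polynomial: λ² − 2λ = 0.
Discriminant Δ = (tr M)² − 4·det M = 4 − 0 = 4; √Δ = 2.000000.
λ = (tr M ± √Δ)/2 = (2 ± 2.000000)/2, giving (tr M − √Δ)/2 = 0.0000 and (tr M + √Δ)/2 = 2.0000.

Eigenvalues sorted in increasing order: [0.0000, 2.0000].


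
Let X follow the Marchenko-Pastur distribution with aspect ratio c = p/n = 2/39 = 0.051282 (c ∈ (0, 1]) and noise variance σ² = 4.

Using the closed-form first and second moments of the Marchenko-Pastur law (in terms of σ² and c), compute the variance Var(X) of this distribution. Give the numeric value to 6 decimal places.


Recall the MP moments m_1 = E[X] = σ² and m_2 = E[X²] = σ⁴ (1 + c).
m_1 = E[X] = σ² = 4, so m_1² = 16.
m_2 = E[X²] = σ⁴ (1 + c) = 16 · (1 + 0.051282) = 16 · 1.051282 = 16.820513.
(Note m_2 − m_1² simplifies to c · σ⁴ = 0.051282 · 16.)

Var(X) = m_2 − m_1² = 16.820513 − 16 = 0.820513.


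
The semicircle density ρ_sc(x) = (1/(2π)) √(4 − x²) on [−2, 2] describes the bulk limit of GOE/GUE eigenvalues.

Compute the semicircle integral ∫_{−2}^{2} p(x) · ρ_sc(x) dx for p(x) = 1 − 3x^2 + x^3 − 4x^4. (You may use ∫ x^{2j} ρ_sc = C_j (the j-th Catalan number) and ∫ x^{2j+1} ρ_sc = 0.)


Write p(x) = Σ a_i x^i, split into monomials and integrate each against ρ_sc separately.
Using ∫ x^{2j} ρ_sc = C_j = (1/(j+1)) C(2j, j) (Catalan numbers) and ∫ x^{2j+1} ρ_sc = 0 (odd monomials vanish by symmetry):
  i = 0 (even): a_0 · C_{0} = 1 · 1 = 1
  i = 2 (even): a_2 · C_{1} = -3 · 1 = -3
  i = 3 (odd): ∫ x^3 ρ_sc = 0 (vanishes)
  i = 4 (even): a_4 · C_{2} = -4 · 2 = -8

Summing the contributions: ∫_{−2}^{2} p(x) ρ_sc(x) dx = 1 + (-3) + (-8) = -10.


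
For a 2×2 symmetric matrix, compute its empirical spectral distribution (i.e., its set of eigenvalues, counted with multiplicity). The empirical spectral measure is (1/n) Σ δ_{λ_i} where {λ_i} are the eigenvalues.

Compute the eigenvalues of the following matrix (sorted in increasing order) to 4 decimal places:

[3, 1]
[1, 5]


Since M is real symmetric, both eigenvalues are real; they are the roots of det(λI − M) = λ² − (tr M) λ + det M.
tr M = 3 + 5 = 8.
det M = 3·5 − 1² = 15 − 1 = 14.
Characteristic polynomial: λ² − 8λ + 14 = 0.
Discriminant Δ = (tr M)² − 4·det M = 64 − 56 = 8; √Δ = 2.828427.
λ = (tr M ± √Δ)/2 = (8 ± 2.828427)/2, giving (tr M − √Δ)/2 = 2.5858 and (tr M + √Δ)/2 = 5.4142.

Eigenvalues sorted in increasing order: [2.5858, 5.4142].


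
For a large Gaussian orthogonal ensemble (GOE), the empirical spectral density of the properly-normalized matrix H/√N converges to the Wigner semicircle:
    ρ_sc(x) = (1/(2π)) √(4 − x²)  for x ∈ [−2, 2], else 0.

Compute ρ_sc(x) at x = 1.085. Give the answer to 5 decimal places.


ρ_sc(x) = (1/(2π)) √(4 − x²). With x = 1.085:
  4 − x² = 4 − (1.085)² = 4 − 1.177225 = 2.822775.
  √(4 − x²) = 1.680112.
  1/(2π) = 0.159155.
  ρ_sc(1.085) = 0.159155 · 1.680112 = 0.267398.

Rounded to 5 decimal places: ρ_sc(1.085) ≈ 0.26740.


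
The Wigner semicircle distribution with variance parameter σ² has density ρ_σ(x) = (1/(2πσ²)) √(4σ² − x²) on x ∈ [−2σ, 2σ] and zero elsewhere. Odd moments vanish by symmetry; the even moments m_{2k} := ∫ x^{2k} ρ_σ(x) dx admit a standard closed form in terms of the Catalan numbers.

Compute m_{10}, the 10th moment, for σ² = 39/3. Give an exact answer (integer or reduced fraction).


By the scaled semicircle moment identity, m_{2k} = σ^{2k} · C_k with k = 5.
C_5 = (1/(k+1)) · C(2k, k) = (1/6) · C(10, 5) = (1/6) · 252 = 42.
σ^{2k} = (σ²)^k = (39/3)^5 = 371293.

Therefore m_{10} = σ^{10} · C_5 = 371293 · 42 = 15594306.


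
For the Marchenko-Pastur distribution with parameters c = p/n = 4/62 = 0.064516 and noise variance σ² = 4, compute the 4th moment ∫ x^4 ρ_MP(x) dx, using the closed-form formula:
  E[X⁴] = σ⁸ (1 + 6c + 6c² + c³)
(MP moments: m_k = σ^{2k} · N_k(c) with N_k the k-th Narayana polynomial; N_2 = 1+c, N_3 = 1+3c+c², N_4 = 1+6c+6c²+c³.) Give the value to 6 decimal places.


E[X⁴] = σ⁸ (1 + 6c + 6c² + c³) (fourth MP moment). With σ² = 4 (so σ⁸ = 256) and c = 4/62 = 0.064516: E[X⁴] = 256 · (1 + 6·0.064516 + 6·(0.064516)² + (0.064516)³) = 256 · 1.412339.

So E[X^4] = 361.558860.


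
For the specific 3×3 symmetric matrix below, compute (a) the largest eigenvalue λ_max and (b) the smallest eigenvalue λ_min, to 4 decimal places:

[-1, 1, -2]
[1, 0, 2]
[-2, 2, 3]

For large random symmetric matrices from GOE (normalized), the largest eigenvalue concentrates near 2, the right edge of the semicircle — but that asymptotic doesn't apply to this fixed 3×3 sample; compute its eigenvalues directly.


Since M is real symmetric, all three eigenvalues are real; they are the roots of det(λI − M) = λ³ − (tr M) λ² + s λ − det M, where s is the sum of the principal 2×2 minors.
tr M = -1 + 0 + 3 = 2.
s = ((-1)·0 − 1²) + ((-1)·3 − (-2)²) + (0·3 − 2²) = -1 + (-7) + (-4) = -12.
det M (expand along row 1) = (-1)·(-4) − 1·7 + (-2)·2 = -7.
Characteristic polynomial: λ³ − 2λ² − 12λ + 7 = 0.
Substitute λ = y + (tr M)/3 = y + 0.666667 to remove the quadratic term: y³ + p·y + q = 0 with p = s − (tr M)²/3 = -13.333333 and q = −2(tr M)³/27 + (tr M)·s/3 − det M = -1.592593.
Three real roots ⇒ use the trigonometric (Viète) form: r = 2√(−p/3) = 4.216370, φ = arccos(3q/(p·r)) = arccos(0.084986) = 1.485707 rad.
y_k = r·cos(φ/3 − 2πk/3) for k = 0, 1, 2 gives y = 3.709801, -0.119573, -3.590229.
λ_k = y_k + 0.666667 gives λ = 4.3765, 0.5471, -2.9236 (check: the sum is 2.0000 = tr M).

Hence λ_max = 4.3765 and λ_min = -2.9236.


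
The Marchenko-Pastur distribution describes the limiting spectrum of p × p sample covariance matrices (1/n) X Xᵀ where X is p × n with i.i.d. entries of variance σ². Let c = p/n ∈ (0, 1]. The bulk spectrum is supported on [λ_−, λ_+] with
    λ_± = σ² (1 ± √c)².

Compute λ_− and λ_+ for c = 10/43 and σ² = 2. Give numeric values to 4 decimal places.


c = 10/43 = 0.232558; √c = 0.482243.
λ_− = σ² (1 − √c)² = 2 · (1 − 0.482243)² = 2 · (0.517757)² = 0.536145.
λ_+ = σ² (1 + √c)² = 2 · (1 + 0.482243)² = 2 · (1.482243)² = 4.394088.

Rounded to 4 decimal places: λ_− ≈ 0.5361, λ_+ ≈ 4.3941.


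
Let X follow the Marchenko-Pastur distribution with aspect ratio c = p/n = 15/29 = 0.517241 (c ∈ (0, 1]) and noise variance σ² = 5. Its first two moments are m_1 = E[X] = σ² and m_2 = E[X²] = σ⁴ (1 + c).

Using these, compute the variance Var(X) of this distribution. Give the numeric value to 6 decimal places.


m_1 = E[X] = σ² = 5, so m_1² = 25.
m_2 = E[X²] = σ⁴ (1 + c) = 25 · (1 + 0.517241) = 25 · 1.517241 = 37.931034.
(Note m_2 − m_1² simplifies to c · σ⁴ = 0.517241 · 25.)

Var(X) = m_2 − m_1² = 37.931034 − 25 = 12.931034.


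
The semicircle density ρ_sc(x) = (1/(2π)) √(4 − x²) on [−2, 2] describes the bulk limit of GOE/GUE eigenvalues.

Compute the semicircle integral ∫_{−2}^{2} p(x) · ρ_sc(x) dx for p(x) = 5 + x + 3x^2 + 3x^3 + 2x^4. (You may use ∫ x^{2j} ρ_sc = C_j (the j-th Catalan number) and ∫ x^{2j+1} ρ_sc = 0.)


Write p(x) = Σ a_i x^i, split into monomials and integrate each against ρ_sc separately.
Using ∫ x^{2j} ρ_sc = C_j = (1/(j+1)) C(2j, j) (Catalan numbers) and ∫ x^{2j+1} ρ_sc = 0 (odd monomials vanish by symmetry):
  i = 0 (even): a_0 · C_{0} = 5 · 1 = 5
  i = 1 (odd): ∫ x^1 ρ_sc = 0 (vanishes)
  i = 2 (even): a_2 · C_{1} = 3 · 1 = 3
  i = 3 (odd): ∫ x^3 ρ_sc = 0 (vanishes)
  i = 4 (even): a_4 · C_{2} = 2 · 2 = 4

Summing the contributions: ∫_{−2}^{2} p(x) ρ_sc(x) dx = 5 + 3 + 4 = 12.


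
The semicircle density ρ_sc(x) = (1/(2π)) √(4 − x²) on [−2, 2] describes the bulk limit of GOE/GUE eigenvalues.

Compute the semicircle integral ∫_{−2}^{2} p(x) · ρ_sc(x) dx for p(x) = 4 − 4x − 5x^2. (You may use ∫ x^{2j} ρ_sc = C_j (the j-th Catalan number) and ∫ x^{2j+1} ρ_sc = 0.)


Write p(x) = Σ a_i x^i, split into monomials and integrate each against ρ_sc separately.
Using ∫ x^{2j} ρ_sc = C_j = (1/(j+1)) C(2j, j) (Catalan numbers) and ∫ x^{2j+1} ρ_sc = 0 (odd monomials vanish by symmetry):
  i = 0 (even): a_0 · C_{0} = 4 · 1 = 4
  i = 1 (odd): ∫ x^1 ρ_sc = 0 (vanishes)
  i = 2 (even): a_2 · C_{1} = -5 · 1 = -5

Summing the contributions: ∫_{−2}^{2} p(x) ρ_sc(x) dx = 4 + (-5) = -1.


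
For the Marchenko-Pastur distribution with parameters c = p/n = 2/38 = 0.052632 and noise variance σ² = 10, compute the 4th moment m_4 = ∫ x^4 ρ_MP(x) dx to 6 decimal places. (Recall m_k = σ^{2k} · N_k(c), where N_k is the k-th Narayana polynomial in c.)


E[X⁴] = σ⁸ (1 + 6c + 6c² + c³) (fourth MP moment). With σ² = 10 (so σ⁸ = 10000) and c = 2/38 = 0.052632: E[X⁴] = 10000 · (1 + 6·0.052632 + 6·(0.052632)² + (0.052632)³) = 10000 · 1.332556.

So E[X^4] = 13325.557661.


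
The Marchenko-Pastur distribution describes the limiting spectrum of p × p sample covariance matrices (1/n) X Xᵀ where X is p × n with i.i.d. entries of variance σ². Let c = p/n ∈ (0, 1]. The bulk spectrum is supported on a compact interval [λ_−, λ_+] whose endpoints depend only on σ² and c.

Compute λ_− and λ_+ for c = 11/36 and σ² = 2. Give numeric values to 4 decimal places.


c = 11/36 = 0.305556; √c = 0.552771.
λ_− = σ² (1 − √c)² = 2 · (1 − 0.552771)² = 2 · (0.447229)² = 0.400028.
λ_+ = σ² (1 + √c)² = 2 · (1 + 0.552771)² = 2 · (1.552771)² = 4.822194.

Rounded to 4 decimal places: λ_− ≈ 0.4000, λ_+ ≈ 4.8222.


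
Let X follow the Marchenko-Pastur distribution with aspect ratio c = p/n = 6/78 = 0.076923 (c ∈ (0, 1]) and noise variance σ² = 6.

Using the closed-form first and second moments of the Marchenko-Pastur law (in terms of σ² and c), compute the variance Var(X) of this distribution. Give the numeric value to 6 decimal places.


Recall the MP moments m_1 = E[X] = σ² and m_2 = E[X²] = σ⁴ (1 + c).
m_1 = E[X] = σ² = 6, so m_1² = 36.
m_2 = E[X²] = σ⁴ (1 + c) = 36 · (1 + 0.076923) = 36 · 1.076923 = 38.769231.
(Note m_2 − m_1² simplifies to c · σ⁴ = 0.076923 · 36.)

Var(X) = m_2 − m_1² = 38.769231 − 36 = 2.769231.


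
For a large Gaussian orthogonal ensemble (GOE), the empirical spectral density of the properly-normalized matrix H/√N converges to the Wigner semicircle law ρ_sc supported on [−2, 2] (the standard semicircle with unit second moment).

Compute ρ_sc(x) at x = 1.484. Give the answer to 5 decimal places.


ρ_sc(x) = (1/(2π)) √(4 − x²). With x = 1.484:
  4 − x² = 4 − (1.484)² = 4 − 2.202256 = 1.797744.
  √(4 − x²) = 1.340800.
  1/(2π) = 0.159155.
  ρ_sc(1.484) = 0.159155 · 1.340800 = 0.213395.

Rounded to 5 decimal places: ρ_sc(1.484) ≈ 0.21339.


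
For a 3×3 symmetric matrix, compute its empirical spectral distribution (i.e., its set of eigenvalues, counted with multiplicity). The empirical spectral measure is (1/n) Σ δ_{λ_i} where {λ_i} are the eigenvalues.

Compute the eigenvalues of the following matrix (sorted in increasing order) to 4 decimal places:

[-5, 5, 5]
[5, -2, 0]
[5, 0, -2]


Since M is real symmetric, all three eigenvalues are real; they are the roots of det(λI − M) = λ³ − (tr M) λ² + s λ − det M, where s is the sum of the principal 2×2 minors.
tr M = -5 + (-2) + (-2) = -9.
s = ((-5)·(-2) − 5²) + ((-5)·(-2) − 5²) + ((-2)·(-2) − 0²) = -15 + (-15) + 4 = -26.
det M (expand along row 1) = (-5)·4 − 5·(-10) + 5·10 = 80.
Characteristic polynomial: λ³ + 9λ² − 26λ − 80 = 0.
Substitute λ = y + (tr M)/3 = y − 3.000000 to remove the quadratic term: y³ + p·y + q = 0 with p = s − (tr M)²/3 = -53.000000 and q = −2(tr M)³/27 + (tr M)·s/3 − det M = 52.000000.
Three real roots ⇒ use the trigonometric (Viète) form: r = 2√(−p/3) = 8.406347, φ = arccos(3q/(p·r)) = arccos(-0.350140) = 1.928517 rad.
y_k = r·cos(φ/3 − 2πk/3) for k = 0, 1, 2 gives y = 6.728416, 1.000000, -7.728416.
λ_k = y_k − 3.000000 gives λ = 3.7284, -2.0000, -10.7284 (check: the sum is -9.0000 = tr M).

Eigenvalues sorted in increasing order: [-10.7284, -2.0000, 3.7284].
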